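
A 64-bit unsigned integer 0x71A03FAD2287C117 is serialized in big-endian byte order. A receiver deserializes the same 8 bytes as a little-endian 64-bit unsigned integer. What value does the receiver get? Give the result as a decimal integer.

Stored big-endian, the bytes at ascending addresses are 71 A0 3F AD 22 87 C1 17.
Read back as little-endian, the first byte is least significant, giving 0x17C18722AD3FA071.
0x17C18722AD3FA071 = 1711797916382765169.

1711797916382765169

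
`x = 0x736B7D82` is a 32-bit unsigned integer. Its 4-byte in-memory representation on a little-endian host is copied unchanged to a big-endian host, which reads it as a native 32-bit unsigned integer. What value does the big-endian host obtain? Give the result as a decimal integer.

Stored little-endian, the bytes at ascending addresses are 82 7D 6B 73.
Read back as big-endian, the last byte is least significant, giving 0x827D6B73.
0x827D6B73 = 2189257587.

2189257587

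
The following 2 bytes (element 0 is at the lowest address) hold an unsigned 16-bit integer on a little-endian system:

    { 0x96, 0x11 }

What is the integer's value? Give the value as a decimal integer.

Little-endian stores the least-significant byte at the lowest address.
Reassemble most-significant byte first: 11 96 → 0x1196.
0x1196 = 4502.

4502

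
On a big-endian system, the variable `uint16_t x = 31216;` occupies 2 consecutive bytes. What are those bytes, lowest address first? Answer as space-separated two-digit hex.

31216 in hexadecimal, padded to 16 bits, is 0x79F0.
Split into bytes (most-significant first): 79 F0.
In big-endian order the high byte comes first in memory.
So the memory order matches the most-significant-first order: 79 F0.

79 F0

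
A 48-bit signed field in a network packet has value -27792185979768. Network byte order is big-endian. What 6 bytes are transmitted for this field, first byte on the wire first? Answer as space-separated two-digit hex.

E6 B9 20 A0 8C 88

Two's complement of -27792185979768 in 48 bits: 27792185979768 = 0x1946DF5F7378; invert → 0xE6B920A08C87; add 1 → 0xE6B920A08C88.
Split into bytes (most-significant first): E6 B9 20 A0 8C 88.
Big-endian: lowest address holds the most-significant byte.
So the memory order matches the most-significant-first order: E6 B9 20 A0 8C 88.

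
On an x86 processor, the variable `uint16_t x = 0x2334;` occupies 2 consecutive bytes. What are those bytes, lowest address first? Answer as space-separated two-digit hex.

34 23

Split into bytes (most-significant first): 23 34.
Little-endian: lowest address holds the least-significant byte.
So at ascending addresses the bytes are 34 23.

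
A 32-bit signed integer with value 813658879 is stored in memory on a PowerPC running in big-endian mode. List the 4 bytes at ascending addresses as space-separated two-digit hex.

813658879 in hexadecimal, padded to 32 bits, is 0x307F72FF.
Split into bytes (most-significant first): 30 7F 72 FF.
Big-endian stores the most-significant byte at the lowest address.
So the memory order matches the most-significant-first order: 30 7F 72 FF.

30 7F 72 FF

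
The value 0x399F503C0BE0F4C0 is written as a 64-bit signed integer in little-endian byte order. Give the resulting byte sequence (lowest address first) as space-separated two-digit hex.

Split into bytes (most-significant first): 39 9F 50 3C 0B E0 F4 C0.
In little-endian order the low byte comes first in memory.
So at ascending addresses the bytes are C0 F4 E0 0B 3C 50 9F 39.

C0 F4 E0 0B 3C 50 9F 39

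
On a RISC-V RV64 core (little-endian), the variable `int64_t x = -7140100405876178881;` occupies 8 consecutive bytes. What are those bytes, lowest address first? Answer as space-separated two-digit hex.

3F C0 20 BF 82 44 E9 9C

Two's complement of -7140100405876178881 in 64 bits: 7140100405876178881 = 0x6316BB7D40DF3FC1; invert → 0x9CE94482BF20C03E; add 1 → 0x9CE94482BF20C03F.
Split into bytes (most-significant first): 9C E9 44 82 BF 20 C0 3F.
In little-endian order the low byte comes first in memory.
So at ascending addresses the bytes are 3F C0 20 BF 82 44 E9 9C.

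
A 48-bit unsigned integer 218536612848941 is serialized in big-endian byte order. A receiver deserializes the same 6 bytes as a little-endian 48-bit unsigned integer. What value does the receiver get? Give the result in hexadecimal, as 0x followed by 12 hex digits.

218536612848941 in 48-bit hexadecimal is 0xC6C2052DE52D.
Stored big-endian, the bytes at ascending addresses are C6 C2 05 2D E5 2D.
Read back as little-endian, the first byte is least significant, giving 0x2DE52D05C2C6.

0x2DE52D05C2C6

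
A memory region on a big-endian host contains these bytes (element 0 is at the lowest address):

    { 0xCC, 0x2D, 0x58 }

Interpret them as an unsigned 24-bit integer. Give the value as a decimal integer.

13380952

Big-endian stores the most-significant byte at the lowest address.
The bytes are already most-significant first: 0xCC2D58.
0xCC2D58 = 13380952.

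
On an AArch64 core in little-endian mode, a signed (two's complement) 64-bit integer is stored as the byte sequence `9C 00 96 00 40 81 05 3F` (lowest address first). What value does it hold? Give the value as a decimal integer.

In little-endian order the low byte comes first in memory.
Reassemble most-significant byte first: 3F 05 81 40 00 96 00 9C → 0x3F0581400096009C.
0x3F0581400096009C = 4541177911160733852.

4541177911160733852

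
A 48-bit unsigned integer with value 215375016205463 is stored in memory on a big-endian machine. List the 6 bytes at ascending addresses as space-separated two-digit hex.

215375016205463 in hexadecimal, padded to 48 bits, is 0xC3E1E7559C97.
Split into bytes (most-significant first): C3 E1 E7 55 9C 97.
Big-endian stores the most-significant byte at the lowest address.
So the memory order matches the most-significant-first order: C3 E1 E7 55 9C 97.

C3 E1 E7 55 9C 97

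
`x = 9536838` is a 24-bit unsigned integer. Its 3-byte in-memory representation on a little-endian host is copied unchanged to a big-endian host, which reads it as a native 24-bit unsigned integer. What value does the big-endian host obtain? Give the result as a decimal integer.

9536838 in 24-bit hexadecimal is 0x918546.
Stored little-endian, the bytes at ascending addresses are 46 85 91.
Read back as big-endian, the last byte is least significant, giving 0x468591.
0x468591 = 4621713.

4621713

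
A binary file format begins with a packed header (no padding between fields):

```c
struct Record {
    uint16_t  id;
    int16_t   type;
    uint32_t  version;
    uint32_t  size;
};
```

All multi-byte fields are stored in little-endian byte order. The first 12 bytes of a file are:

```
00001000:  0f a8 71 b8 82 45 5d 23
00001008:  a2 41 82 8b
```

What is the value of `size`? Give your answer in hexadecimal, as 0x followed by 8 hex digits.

0x8B8241A2

`size` follows `id` (2 B), `type` (2 B), `version` (4 B), so it starts at offset 2 + 2 + 4 = 8 and occupies 4 bytes.
Bytes at offsets 8..11: A2 41 82 8B.
Little-endian: lowest address holds the least-significant byte.
Reassemble most-significant byte first: 8B 82 41 A2 → 0x8B8241A2.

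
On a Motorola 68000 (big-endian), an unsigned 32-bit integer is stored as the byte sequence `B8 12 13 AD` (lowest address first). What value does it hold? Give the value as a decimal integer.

3088192429

In big-endian order the high byte comes first in memory.
The bytes are already most-significant first: 0xB81213AD.
0xB81213AD = 3088192429.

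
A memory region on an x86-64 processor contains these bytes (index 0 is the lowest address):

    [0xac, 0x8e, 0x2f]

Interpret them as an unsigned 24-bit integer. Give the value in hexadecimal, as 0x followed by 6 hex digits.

Little-endian stores the least-significant byte at the lowest address.
Reassemble most-significant byte first: 2F 8E AC → 0x2F8EAC.

0x2F8EAC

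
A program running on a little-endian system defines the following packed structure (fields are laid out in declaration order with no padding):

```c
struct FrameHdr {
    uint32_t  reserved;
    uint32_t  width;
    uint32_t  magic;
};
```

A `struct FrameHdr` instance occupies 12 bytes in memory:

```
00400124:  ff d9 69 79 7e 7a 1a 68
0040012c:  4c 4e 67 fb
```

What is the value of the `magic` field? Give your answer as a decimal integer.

`magic` follows `reserved` (4 B), `width` (4 B), so it starts at offset 4 + 4 = 8 and occupies 4 bytes.
Bytes at offsets 8..11: 4C 4E 67 FB.
Little-endian stores the least-significant byte at the lowest address.
Reassemble most-significant byte first: FB 67 4E 4C → 0xFB674E4C.
0xFB674E4C = 4217851468.

4217851468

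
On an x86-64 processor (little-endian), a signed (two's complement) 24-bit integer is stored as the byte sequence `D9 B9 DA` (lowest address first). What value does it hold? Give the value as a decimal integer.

Little-endian stores the least-significant byte at the lowest address.
Reassemble most-significant byte first: DA B9 D9 → 0xDAB9D9.
Top bit is set, so as a signed 24-bit value this is 0xDAB9D9 − 2^24 = -2442791.

-2442791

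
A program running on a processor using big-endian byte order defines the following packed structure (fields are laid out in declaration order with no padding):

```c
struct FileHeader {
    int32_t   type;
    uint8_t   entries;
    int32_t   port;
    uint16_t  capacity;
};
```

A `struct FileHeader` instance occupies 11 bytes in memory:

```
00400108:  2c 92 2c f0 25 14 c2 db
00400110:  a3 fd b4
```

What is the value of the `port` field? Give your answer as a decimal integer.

348314531

`port` follows `type` (4 B), `entries` (1 B), so it starts at offset 4 + 1 = 5 and occupies 4 bytes.
Bytes at offsets 5..8: 14 C2 DB A3.
Big-endian stores the most-significant byte at the lowest address.
The bytes are already most-significant first: 0x14C2DBA3.
0x14C2DBA3 = 348314531.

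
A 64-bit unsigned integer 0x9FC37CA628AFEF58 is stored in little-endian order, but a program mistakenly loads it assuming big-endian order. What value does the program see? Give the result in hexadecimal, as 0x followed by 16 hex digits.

Stored little-endian, the bytes at ascending addresses are 58 EF AF 28 A6 7C C3 9F.
Read back as big-endian, the last byte is least significant, giving 0x58EFAF28A67CC39F.

0x58EFAF28A67CC39F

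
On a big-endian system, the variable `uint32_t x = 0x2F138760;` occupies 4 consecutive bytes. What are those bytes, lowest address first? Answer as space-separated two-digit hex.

Split into bytes (most-significant first): 2F 13 87 60.
In big-endian order the high byte comes first in memory.
So the memory order matches the most-significant-first order: 2F 13 87 60.

2F 13 87 60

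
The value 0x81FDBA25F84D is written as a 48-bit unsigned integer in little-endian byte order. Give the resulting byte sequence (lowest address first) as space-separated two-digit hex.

4D F8 25 BA FD 81

Split into bytes (most-significant first): 81 FD BA 25 F8 4D.
Little-endian stores the least-significant byte at the lowest address.
So at ascending addresses the bytes are 4D F8 25 BA FD 81.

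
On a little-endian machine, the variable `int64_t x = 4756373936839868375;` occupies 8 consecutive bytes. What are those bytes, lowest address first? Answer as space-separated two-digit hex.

4756373936839868375 in hexadecimal, padded to 64 bits, is 0x420208E52C443FD7.
Split into bytes (most-significant first): 42 02 08 E5 2C 44 3F D7.
Little-endian: lowest address holds the least-significant byte.
So at ascending addresses the bytes are D7 3F 44 2C E5 08 02 42.

D7 3F 44 2C E5 08 02 42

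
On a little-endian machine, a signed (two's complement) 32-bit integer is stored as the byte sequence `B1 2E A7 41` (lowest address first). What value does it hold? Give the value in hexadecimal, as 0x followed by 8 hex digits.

0x41A72EB1

Little-endian stores the least-significant byte at the lowest address.
Reassemble most-significant byte first: 41 A7 2E B1 → 0x41A72EB1.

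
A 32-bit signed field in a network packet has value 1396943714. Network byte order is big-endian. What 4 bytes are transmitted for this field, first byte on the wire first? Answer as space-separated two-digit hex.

53 43 AB 62

1396943714 in hexadecimal, padded to 32 bits, is 0x5343AB62.
Split into bytes (most-significant first): 53 43 AB 62.
Big-endian stores the most-significant byte at the lowest address.
So the memory order matches the most-significant-first order: 53 43 AB 62.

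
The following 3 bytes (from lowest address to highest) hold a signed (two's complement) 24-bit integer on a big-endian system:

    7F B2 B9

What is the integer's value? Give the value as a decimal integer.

8368825

Big-endian stores the most-significant byte at the lowest address.
The bytes are already most-significant first: 0x7FB2B9.
0x7FB2B9 = 8368825.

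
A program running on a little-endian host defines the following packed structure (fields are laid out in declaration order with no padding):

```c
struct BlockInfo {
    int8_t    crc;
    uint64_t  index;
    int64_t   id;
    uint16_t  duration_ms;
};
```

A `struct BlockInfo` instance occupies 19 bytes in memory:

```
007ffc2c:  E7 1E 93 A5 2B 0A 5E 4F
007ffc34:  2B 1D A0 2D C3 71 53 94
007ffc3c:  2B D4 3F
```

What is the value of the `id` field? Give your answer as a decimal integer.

`id` follows `crc` (1 B), `index` (8 B), so it starts at offset 1 + 8 = 9 and occupies 8 bytes.
Bytes at offsets 9..16: 1D A0 2D C3 71 53 94 2B.
Little-endian stores the least-significant byte at the lowest address.
Reassemble most-significant byte first: 2B 94 53 71 C3 2D A0 1D → 0x2B945371C32DA01D.
0x2B945371C32DA01D = 3140226588255035421.

3140226588255035421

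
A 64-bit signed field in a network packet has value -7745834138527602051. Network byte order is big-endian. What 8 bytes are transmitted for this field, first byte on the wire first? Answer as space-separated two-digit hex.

94 81 44 E3 E3 F7 EA 7D

Two's complement of -7745834138527602051 in 64 bits: 7745834138527602051 = 0x6B7EBB1C1C081583; invert → 0x948144E3E3F7EA7C; add 1 → 0x948144E3E3F7EA7D.
Split into bytes (most-significant first): 94 81 44 E3 E3 F7 EA 7D.
Big-endian stores the most-significant byte at the lowest address.
So the memory order matches the most-significant-first order: 94 81 44 E3 E3 F7 EA 7D.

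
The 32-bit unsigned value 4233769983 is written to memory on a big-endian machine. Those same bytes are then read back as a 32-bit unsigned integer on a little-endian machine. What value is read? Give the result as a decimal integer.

4233769983 in 32-bit hexadecimal is 0xFC5A33FF.
Stored big-endian, the bytes at ascending addresses are FC 5A 33 FF.
Read back as little-endian, the first byte is least significant, giving 0xFF335AFC.
0xFF335AFC = 4281555708.

4281555708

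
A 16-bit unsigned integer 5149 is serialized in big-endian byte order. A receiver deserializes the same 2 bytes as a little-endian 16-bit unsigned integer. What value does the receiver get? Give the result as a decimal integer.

7444

5149 in 16-bit hexadecimal is 0x141D.
Stored big-endian, the bytes at ascending addresses are 14 1D.
Read back as little-endian, the first byte is least significant, giving 0x1D14.
0x1D14 = 7444.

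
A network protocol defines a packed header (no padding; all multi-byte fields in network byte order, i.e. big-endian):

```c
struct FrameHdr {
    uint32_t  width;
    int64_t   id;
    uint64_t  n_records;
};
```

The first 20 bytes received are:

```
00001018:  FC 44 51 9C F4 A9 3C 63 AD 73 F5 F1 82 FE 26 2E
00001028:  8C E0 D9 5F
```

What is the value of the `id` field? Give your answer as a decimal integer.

-817055458581547535

`id` follows `width` (4 bytes), so it starts at byte offset 4 and occupies 8 bytes.
Bytes at offsets 4..11: F4 A9 3C 63 AD 73 F5 F1.
In big-endian order the high byte comes first in memory.
The bytes are already most-significant first: 0xF4A93C63AD73F5F1.
Top bit is set, so as a signed 64-bit value this is 0xF4A93C63AD73F5F1 − 2^64 = -817055458581547535.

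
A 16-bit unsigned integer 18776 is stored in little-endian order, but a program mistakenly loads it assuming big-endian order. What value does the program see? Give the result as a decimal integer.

18776 in 16-bit hexadecimal is 0x4958.
Stored little-endian, the bytes at ascending addresses are 58 49.
Read back as big-endian, the last byte is least significant, giving 0x5849.
0x5849 = 22601.

22601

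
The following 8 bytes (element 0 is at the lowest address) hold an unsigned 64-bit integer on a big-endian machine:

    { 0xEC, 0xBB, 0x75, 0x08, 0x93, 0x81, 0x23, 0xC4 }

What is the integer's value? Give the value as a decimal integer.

Big-endian stores the most-significant byte at the lowest address.
The bytes are already most-significant first: 0xECBB7508938123C4.
0xECBB7508938123C4 = 17058356693290787780.

17058356693290787780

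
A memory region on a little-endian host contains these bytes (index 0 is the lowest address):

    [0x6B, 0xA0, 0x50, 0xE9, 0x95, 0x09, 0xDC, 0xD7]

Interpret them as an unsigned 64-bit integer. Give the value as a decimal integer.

Little-endian stores the least-significant byte at the lowest address.
Reassemble most-significant byte first: D7 DC 09 95 E9 50 A0 6B → 0xD7DC0995E950A06B.
0xD7DC0995E950A06B = 15554317752500002923.

15554317752500002923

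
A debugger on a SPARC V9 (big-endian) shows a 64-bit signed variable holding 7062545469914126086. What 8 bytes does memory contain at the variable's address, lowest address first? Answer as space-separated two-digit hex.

62 03 33 AF 98 46 97 06

7062545469914126086 in hexadecimal, padded to 64 bits, is 0x620333AF98469706.
Split into bytes (most-significant first): 62 03 33 AF 98 46 97 06.
Big-endian: lowest address holds the most-significant byte.
So the memory order matches the most-significant-first order: 62 03 33 AF 98 46 97 06.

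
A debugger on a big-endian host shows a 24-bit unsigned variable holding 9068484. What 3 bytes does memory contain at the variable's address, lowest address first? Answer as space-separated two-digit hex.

8A 5F C4

9068484 in hexadecimal, padded to 24 bits, is 0x8A5FC4.
Split into bytes (most-significant first): 8A 5F C4.
In big-endian order the high byte comes first in memory.
So the memory order matches the most-significant-first order: 8A 5F C4.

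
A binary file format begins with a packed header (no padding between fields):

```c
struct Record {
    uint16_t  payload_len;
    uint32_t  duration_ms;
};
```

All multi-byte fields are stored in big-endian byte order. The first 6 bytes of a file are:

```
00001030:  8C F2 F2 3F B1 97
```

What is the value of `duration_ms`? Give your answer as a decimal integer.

4064260503

`duration_ms` follows `payload_len` (2 bytes), so it starts at byte offset 2 and occupies 4 bytes.
Bytes at offsets 2..5: F2 3F B1 97.
In big-endian order the high byte comes first in memory.
The bytes are already most-significant first: 0xF23FB197.
0xF23FB197 = 4064260503.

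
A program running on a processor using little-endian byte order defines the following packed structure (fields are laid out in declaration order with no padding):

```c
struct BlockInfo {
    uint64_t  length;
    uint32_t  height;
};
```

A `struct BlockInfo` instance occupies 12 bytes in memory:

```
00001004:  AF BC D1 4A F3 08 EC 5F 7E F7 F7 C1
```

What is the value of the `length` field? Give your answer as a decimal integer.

`length` is the first field, at byte offset 0, occupying 8 bytes.
Bytes at offsets 0..7: AF BC D1 4A F3 08 EC 5F.
In little-endian order the low byte comes first in memory.
Reassemble most-significant byte first: 5F EC 08 F3 4A D1 BC AF → 0x5FEC08F34AD1BCAF.
0x5FEC08F34AD1BCAF = 6911909369132203183.

6911909369132203183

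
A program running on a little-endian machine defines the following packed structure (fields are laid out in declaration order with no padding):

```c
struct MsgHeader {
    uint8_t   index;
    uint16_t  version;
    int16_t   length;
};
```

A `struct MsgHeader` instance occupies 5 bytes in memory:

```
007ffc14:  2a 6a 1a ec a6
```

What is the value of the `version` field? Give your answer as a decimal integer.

`version` follows `index` (1 byte), so it starts at byte offset 1 and occupies 2 bytes.
Bytes at offsets 1..2: 6A 1A.
In little-endian order the low byte comes first in memory.
Reassemble most-significant byte first: 1A 6A → 0x1A6A.
0x1A6A = 6762.

6762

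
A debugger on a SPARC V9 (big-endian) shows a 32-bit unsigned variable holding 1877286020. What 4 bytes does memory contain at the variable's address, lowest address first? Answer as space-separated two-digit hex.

6F E5 1C 84

1877286020 in hexadecimal, padded to 32 bits, is 0x6FE51C84.
Split into bytes (most-significant first): 6F E5 1C 84.
Big-endian stores the most-significant byte at the lowest address.
So the memory order matches the most-significant-first order: 6F E5 1C 84.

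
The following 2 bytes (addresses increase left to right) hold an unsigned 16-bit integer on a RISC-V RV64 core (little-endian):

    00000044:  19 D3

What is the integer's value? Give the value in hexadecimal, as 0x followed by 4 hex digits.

0xD319

In little-endian order the low byte comes first in memory.
Reassemble most-significant byte first: D3 19 → 0xD319.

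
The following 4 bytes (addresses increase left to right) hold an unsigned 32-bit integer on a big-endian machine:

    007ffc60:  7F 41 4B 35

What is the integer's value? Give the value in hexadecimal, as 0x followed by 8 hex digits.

0x7F414B35

Big-endian stores the most-significant byte at the lowest address.
The bytes are already most-significant first: 0x7F414B35.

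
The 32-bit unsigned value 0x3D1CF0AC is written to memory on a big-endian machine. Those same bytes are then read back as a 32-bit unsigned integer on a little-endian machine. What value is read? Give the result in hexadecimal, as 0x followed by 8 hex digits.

Stored big-endian, the bytes at ascending addresses are 3D 1C F0 AC.
Read back as little-endian, the first byte is least significant, giving 0xACF01C3D.

0xACF01C3D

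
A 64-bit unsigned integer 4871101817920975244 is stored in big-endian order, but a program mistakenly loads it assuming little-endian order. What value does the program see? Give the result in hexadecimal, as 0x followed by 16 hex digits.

0x8C71F0914BA19943

4871101817920975244 in 64-bit hexadecimal is 0x4399A14B91F0718C.
Stored big-endian, the bytes at ascending addresses are 43 99 A1 4B 91 F0 71 8C.
Read back as little-endian, the first byte is least significant, giving 0x8C71F0914BA19943.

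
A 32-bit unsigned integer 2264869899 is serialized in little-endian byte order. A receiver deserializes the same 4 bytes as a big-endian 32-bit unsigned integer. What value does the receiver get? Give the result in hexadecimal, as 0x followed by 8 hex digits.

0x0B2CFF86

2264869899 in 32-bit hexadecimal is 0x86FF2C0B.
Stored little-endian, the bytes at ascending addresses are 0B 2C FF 86.
Read back as big-endian, the last byte is least significant, giving 0x0B2CFF86.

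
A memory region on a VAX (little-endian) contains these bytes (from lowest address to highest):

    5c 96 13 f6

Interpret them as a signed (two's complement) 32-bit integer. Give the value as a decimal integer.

-166488484

Little-endian stores the least-significant byte at the lowest address.
Reassemble most-significant byte first: F6 13 96 5C → 0xF613965C.
Top bit is set, so as a signed 32-bit value this is 0xF613965C − 2^32 = -166488484.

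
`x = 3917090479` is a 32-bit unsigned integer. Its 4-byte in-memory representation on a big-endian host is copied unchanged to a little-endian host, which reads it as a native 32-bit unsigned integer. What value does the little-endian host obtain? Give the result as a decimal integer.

3917090479 in 32-bit hexadecimal is 0xE97A0EAF.
Stored big-endian, the bytes at ascending addresses are E9 7A 0E AF.
Read back as little-endian, the first byte is least significant, giving 0xAF0E7AE9.
0xAF0E7AE9 = 2936961769.

2936961769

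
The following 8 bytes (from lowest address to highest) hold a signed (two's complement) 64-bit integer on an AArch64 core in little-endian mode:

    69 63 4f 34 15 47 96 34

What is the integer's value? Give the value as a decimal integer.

Little-endian: lowest address holds the least-significant byte.
Reassemble most-significant byte first: 34 96 47 15 34 4F 63 69 → 0x34964715344F6369.
0x34964715344F6369 = 3789294292876354409.

3789294292876354409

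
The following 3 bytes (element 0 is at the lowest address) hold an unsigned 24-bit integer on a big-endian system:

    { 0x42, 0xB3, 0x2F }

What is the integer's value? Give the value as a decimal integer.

In big-endian order the high byte comes first in memory.
The bytes are already most-significant first: 0x42B32F.
0x42B32F = 4371247.

4371247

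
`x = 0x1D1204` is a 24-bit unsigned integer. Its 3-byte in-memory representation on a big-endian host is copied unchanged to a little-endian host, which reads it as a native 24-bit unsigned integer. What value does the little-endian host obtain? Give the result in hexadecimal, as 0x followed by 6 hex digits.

Stored big-endian, the bytes at ascending addresses are 1D 12 04.
Read back as little-endian, the first byte is least significant, giving 0x04121D.

0x04121D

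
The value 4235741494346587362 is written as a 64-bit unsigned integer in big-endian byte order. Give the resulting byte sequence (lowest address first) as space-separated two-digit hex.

4235741494346587362 in hexadecimal, padded to 64 bits, is 0x3AC860727AE91CE2.
Split into bytes (most-significant first): 3A C8 60 72 7A E9 1C E2.
In big-endian order the high byte comes first in memory.
So the memory order matches the most-significant-first order: 3A C8 60 72 7A E9 1C E2.

3A C8 60 72 7A E9 1C E2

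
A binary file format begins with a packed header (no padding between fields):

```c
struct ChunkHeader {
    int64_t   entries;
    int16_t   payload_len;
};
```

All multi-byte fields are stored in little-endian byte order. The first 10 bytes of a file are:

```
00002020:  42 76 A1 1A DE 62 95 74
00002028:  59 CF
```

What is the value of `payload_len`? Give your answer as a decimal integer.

`payload_len` follows `entries` (8 bytes), so it starts at byte offset 8 and occupies 2 bytes.
Bytes at offsets 8..9: 59 CF.
Little-endian: lowest address holds the least-significant byte.
Reassemble most-significant byte first: CF 59 → 0xCF59.
Top bit is set, so as a signed 16-bit value this is 0xCF59 − 2^16 = -12455.

-12455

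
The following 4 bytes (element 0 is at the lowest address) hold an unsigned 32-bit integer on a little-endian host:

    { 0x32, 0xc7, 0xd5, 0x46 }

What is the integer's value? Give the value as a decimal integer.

Little-endian stores the least-significant byte at the lowest address.
Reassemble most-significant byte first: 46 D5 C7 32 → 0x46D5C732.
0x46D5C732 = 1188415282.

1188415282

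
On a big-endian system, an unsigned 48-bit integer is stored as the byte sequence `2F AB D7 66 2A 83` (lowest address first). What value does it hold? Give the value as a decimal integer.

52415099710083

In big-endian order the high byte comes first in memory.
The bytes are already most-significant first: 0x2FABD7662A83.
0x2FABD7662A83 = 52415099710083.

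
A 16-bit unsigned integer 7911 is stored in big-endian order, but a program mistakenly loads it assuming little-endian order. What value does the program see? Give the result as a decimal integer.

59166

7911 in 16-bit hexadecimal is 0x1EE7.
Stored big-endian, the bytes at ascending addresses are 1E E7.
Read back as little-endian, the first byte is least significant, giving 0xE71E.
0xE71E = 59166.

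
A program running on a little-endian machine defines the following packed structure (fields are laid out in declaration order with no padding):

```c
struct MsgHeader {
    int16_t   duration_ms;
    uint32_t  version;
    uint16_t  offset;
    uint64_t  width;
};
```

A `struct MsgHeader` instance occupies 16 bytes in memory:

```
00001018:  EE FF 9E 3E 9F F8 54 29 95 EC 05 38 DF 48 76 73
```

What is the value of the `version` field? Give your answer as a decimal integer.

`version` follows `duration_ms` (2 bytes), so it starts at byte offset 2 and occupies 4 bytes.
Bytes at offsets 2..5: 9E 3E 9F F8.
In little-endian order the low byte comes first in memory.
Reassemble most-significant byte first: F8 9F 3E 9E → 0xF89F3E9E.
0xF89F3E9E = 4171185822.

4171185822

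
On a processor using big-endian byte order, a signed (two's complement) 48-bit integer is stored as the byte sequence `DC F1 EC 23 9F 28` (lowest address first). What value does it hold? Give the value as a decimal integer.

-38543369724120

In big-endian order the high byte comes first in memory.
The bytes are already most-significant first: 0xDCF1EC239F28.
Top bit is set, so as a signed 48-bit value this is 0xDCF1EC239F28 − 2^48 = -38543369724120.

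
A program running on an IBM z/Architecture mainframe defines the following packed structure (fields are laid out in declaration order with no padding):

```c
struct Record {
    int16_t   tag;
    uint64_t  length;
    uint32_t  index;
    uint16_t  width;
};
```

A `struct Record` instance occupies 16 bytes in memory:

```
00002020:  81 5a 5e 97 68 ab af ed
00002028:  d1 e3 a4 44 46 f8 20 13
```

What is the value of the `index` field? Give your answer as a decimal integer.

`index` follows `tag` (2 B), `length` (8 B), so it starts at offset 2 + 8 = 10 and occupies 4 bytes.
Bytes at offsets 10..13: A4 44 46 F8.
Big-endian stores the most-significant byte at the lowest address.
The bytes are already most-significant first: 0xA44446F8.
0xA44446F8 = 2755938040.

2755938040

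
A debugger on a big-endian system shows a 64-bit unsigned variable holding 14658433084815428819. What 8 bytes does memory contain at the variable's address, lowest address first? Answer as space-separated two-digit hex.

CB 6D 37 3A 18 41 CC D3

14658433084815428819 in hexadecimal, padded to 64 bits, is 0xCB6D373A1841CCD3.
Split into bytes (most-significant first): CB 6D 37 3A 18 41 CC D3.
In big-endian order the high byte comes first in memory.
So the memory order matches the most-significant-first order: CB 6D 37 3A 18 41 CC D3.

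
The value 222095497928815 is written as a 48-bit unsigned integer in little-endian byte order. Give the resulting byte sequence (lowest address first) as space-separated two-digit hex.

6F A0 42 A3 FE C9

222095497928815 in hexadecimal, padded to 48 bits, is 0xC9FEA342A06F.
Split into bytes (most-significant first): C9 FE A3 42 A0 6F.
In little-endian order the low byte comes first in memory.
So at ascending addresses the bytes are 6F A0 42 A3 FE C9.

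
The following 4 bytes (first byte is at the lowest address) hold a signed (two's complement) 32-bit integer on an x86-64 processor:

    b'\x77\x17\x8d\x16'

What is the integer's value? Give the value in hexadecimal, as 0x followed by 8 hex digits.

In little-endian order the low byte comes first in memory.
Reassemble most-significant byte first: 16 8D 17 77 → 0x168D1777.

0x168D1777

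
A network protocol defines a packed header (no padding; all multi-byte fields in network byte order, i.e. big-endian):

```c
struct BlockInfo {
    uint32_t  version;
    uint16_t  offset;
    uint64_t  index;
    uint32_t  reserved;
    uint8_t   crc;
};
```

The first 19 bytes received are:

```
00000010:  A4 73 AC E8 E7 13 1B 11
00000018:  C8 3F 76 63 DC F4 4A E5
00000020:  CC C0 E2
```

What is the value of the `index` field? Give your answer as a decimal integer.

`index` follows `version` (4 B), `offset` (2 B), so it starts at offset 4 + 2 = 6 and occupies 8 bytes.
Bytes at offsets 6..13: 1B 11 C8 3F 76 63 DC F4.
Big-endian stores the most-significant byte at the lowest address.
The bytes are already most-significant first: 0x1B11C83F7663DCF4.
0x1B11C83F7663DCF4 = 1950560288522886388.

1950560288522886388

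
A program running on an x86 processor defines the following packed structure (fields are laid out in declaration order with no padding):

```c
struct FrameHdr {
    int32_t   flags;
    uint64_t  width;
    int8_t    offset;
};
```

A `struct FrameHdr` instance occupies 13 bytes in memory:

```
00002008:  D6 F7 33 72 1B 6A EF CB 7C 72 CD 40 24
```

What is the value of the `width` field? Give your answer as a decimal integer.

4669514268976048667

`width` follows `flags` (4 bytes), so it starts at byte offset 4 and occupies 8 bytes.
Bytes at offsets 4..11: 1B 6A EF CB 7C 72 CD 40.
Little-endian: lowest address holds the least-significant byte.
Reassemble most-significant byte first: 40 CD 72 7C CB EF 6A 1B → 0x40CD727CCBEF6A1B.
0x40CD727CCBEF6A1B = 4669514268976048667.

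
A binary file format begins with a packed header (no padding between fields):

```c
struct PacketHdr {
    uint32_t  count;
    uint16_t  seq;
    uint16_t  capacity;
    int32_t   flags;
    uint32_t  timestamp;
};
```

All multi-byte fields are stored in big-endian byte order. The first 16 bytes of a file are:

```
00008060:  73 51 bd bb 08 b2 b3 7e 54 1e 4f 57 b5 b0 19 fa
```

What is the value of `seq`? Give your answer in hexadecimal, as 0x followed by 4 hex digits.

0x08B2

`seq` follows `count` (4 bytes), so it starts at byte offset 4 and occupies 2 bytes.
Bytes at offsets 4..5: 08 B2.
Big-endian: lowest address holds the most-significant byte.
The bytes are already most-significant first: 0x08B2.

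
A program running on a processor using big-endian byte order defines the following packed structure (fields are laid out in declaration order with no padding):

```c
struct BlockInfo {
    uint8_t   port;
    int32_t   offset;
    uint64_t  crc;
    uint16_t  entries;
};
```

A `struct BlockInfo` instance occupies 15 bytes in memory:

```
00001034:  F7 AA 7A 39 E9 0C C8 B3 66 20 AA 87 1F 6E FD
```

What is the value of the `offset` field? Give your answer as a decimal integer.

-1434830359

`offset` follows `port` (1 byte), so it starts at byte offset 1 and occupies 4 bytes.
Bytes at offsets 1..4: AA 7A 39 E9.
In big-endian order the high byte comes first in memory.
The bytes are already most-significant first: 0xAA7A39E9.
Top bit is set, so as a signed 32-bit value this is 0xAA7A39E9 − 2^32 = -1434830359.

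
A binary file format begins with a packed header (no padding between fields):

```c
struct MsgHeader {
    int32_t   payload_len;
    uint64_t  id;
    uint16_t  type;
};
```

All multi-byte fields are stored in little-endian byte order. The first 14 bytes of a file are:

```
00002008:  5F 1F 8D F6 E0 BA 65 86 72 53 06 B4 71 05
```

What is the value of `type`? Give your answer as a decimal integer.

1393

`type` follows `payload_len` (4 B), `id` (8 B), so it starts at offset 4 + 8 = 12 and occupies 2 bytes.
Bytes at offsets 12..13: 71 05.
In little-endian order the low byte comes first in memory.
Reassemble most-significant byte first: 05 71 → 0x0571.
0x0571 = 1393.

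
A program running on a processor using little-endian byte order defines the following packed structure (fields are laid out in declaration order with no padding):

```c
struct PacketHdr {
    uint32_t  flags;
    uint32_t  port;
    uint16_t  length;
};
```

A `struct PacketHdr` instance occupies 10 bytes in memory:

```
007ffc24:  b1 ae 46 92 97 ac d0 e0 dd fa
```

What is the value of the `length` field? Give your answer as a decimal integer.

64221

`length` follows `flags` (4 B), `port` (4 B), so it starts at offset 4 + 4 = 8 and occupies 2 bytes.
Bytes at offsets 8..9: DD FA.
Little-endian stores the least-significant byte at the lowest address.
Reassemble most-significant byte first: FA DD → 0xFADD.
0xFADD = 64221.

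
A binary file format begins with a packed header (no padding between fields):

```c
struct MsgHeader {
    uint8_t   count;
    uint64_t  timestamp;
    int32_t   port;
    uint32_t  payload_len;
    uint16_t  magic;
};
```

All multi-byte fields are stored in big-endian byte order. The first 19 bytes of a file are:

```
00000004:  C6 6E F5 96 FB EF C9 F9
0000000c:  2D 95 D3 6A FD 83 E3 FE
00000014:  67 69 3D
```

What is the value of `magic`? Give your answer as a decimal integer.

26941

`magic` follows `count` (1 B), `timestamp` (8 B), `port` (4 B), `payload_len` (4 B), so it starts at offset 1 + 8 + 4 + 4 = 17 and occupies 2 bytes.
Bytes at offsets 17..18: 69 3D.
Big-endian stores the most-significant byte at the lowest address.
The bytes are already most-significant first: 0x693D.
0x693D = 26941.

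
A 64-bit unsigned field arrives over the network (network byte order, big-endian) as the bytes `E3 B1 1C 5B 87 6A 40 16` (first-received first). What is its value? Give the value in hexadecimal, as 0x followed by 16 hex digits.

In big-endian order the high byte comes first in memory.
The bytes are already most-significant first: 0xE3B11C5B876A4016.

0xE3B11C5B876A4016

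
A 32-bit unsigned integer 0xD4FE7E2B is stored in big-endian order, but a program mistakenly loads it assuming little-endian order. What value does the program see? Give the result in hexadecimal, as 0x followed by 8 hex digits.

0x2B7EFED4

Stored big-endian, the bytes at ascending addresses are D4 FE 7E 2B.
Read back as little-endian, the first byte is least significant, giving 0x2B7EFED4.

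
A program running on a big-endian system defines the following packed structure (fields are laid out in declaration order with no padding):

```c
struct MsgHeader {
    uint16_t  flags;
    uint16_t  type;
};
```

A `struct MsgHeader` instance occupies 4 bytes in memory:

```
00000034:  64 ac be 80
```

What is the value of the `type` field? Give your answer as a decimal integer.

`type` follows `flags` (2 bytes), so it starts at byte offset 2 and occupies 2 bytes.
Bytes at offsets 2..3: BE 80.
Big-endian: lowest address holds the most-significant byte.
The bytes are already most-significant first: 0xBE80.
0xBE80 = 48768.

48768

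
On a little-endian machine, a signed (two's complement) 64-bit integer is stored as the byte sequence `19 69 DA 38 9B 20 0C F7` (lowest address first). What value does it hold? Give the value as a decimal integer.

Little-endian: lowest address holds the least-significant byte.
Reassemble most-significant byte first: F7 0C 20 9B 38 DA 69 19 → 0xF70C209B38DA6919.
Top bit is set, so as a signed 64-bit value this is 0xF70C209B38DA6919 − 2^64 = -645104795574965991.

-645104795574965991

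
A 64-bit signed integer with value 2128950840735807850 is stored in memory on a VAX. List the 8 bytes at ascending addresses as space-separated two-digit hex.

6A B9 53 8E 82 8D 8B 1D

2128950840735807850 in hexadecimal, padded to 64 bits, is 0x1D8B8D828E53B96A.
Split into bytes (most-significant first): 1D 8B 8D 82 8E 53 B9 6A.
In little-endian order the low byte comes first in memory.
So at ascending addresses the bytes are 6A B9 53 8E 82 8D 8B 1D.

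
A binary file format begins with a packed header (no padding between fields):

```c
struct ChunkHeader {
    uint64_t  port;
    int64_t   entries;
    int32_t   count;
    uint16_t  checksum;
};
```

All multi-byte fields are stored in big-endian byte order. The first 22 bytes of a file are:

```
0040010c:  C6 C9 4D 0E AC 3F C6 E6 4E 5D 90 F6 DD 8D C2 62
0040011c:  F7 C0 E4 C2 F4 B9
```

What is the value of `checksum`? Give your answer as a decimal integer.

`checksum` follows `port` (8 B), `entries` (8 B), `count` (4 B), so it starts at offset 8 + 8 + 4 = 20 and occupies 2 bytes.
Bytes at offsets 20..21: F4 B9.
Big-endian stores the most-significant byte at the lowest address.
The bytes are already most-significant first: 0xF4B9.
0xF4B9 = 62649.

62649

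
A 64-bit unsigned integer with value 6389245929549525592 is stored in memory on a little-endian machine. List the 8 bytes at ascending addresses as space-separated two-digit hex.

6389245929549525592 in hexadecimal, padded to 64 bits, is 0x58AB29523D68F258.
Split into bytes (most-significant first): 58 AB 29 52 3D 68 F2 58.
Little-endian stores the least-significant byte at the lowest address.
So at ascending addresses the bytes are 58 F2 68 3D 52 29 AB 58.

58 F2 68 3D 52 29 AB 58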